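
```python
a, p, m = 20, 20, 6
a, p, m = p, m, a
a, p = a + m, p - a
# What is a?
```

Trace (tracking a):
a, p, m = (20, 20, 6)  # -> a = 20, p = 20, m = 6
a, p, m = (p, m, a)  # -> a = 20, p = 6, m = 20
a, p = (a + m, p - a)  # -> a = 40, p = -14

Answer: 40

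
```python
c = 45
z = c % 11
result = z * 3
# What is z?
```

Trace (tracking z):
c = 45  # -> c = 45
z = c % 11  # -> z = 1
result = z * 3  # -> result = 3

Answer: 1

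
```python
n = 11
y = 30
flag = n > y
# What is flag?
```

Answer: False

Derivation:
Trace (tracking flag):
n = 11  # -> n = 11
y = 30  # -> y = 30
flag = n > y  # -> flag = False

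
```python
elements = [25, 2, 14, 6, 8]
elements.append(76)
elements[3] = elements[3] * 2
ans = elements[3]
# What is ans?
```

Trace (tracking ans):
elements = [25, 2, 14, 6, 8]  # -> elements = [25, 2, 14, 6, 8]
elements.append(76)  # -> elements = [25, 2, 14, 6, 8, 76]
elements[3] = elements[3] * 2  # -> elements = [25, 2, 14, 12, 8, 76]
ans = elements[3]  # -> ans = 12

Answer: 12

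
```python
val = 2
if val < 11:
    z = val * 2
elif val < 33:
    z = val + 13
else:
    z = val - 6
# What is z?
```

Answer: 4

Derivation:
Trace (tracking z):
val = 2  # -> val = 2
if val < 11:  # condition is True
    z = val * 2  # -> z = 4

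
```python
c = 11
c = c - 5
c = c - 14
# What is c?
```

Answer: -8

Derivation:
Trace (tracking c):
c = 11  # -> c = 11
c = c - 5  # -> c = 6
c = c - 14  # -> c = -8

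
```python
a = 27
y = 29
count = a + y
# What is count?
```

Trace (tracking count):
a = 27  # -> a = 27
y = 29  # -> y = 29
count = a + y  # -> count = 56

Answer: 56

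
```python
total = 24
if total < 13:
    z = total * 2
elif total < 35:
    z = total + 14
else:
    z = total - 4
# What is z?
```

Answer: 38

Derivation:
Trace (tracking z):
total = 24  # -> total = 24
if total < 13:  # condition is False
elif total < 35:  # condition is True
    z = total + 14  # -> z = 38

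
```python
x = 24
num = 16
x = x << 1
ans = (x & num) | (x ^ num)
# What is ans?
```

Trace (tracking ans):
x = 24  # -> x = 24
num = 16  # -> num = 16
x = x << 1  # -> x = 48
ans = x & num | x ^ num  # -> ans = 48

Answer: 48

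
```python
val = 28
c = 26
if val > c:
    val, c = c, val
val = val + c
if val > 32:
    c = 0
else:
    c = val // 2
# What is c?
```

Answer: 0

Derivation:
Trace (tracking c):
val = 28  # -> val = 28
c = 26  # -> c = 26
if val > c:  # condition is True
    val, c = (c, val)  # -> val = 26, c = 28
val = val + c  # -> val = 54
if val > 32:  # condition is True
    c = 0  # -> c = 0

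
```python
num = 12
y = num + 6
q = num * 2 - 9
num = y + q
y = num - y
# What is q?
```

Answer: 15

Derivation:
Trace (tracking q):
num = 12  # -> num = 12
y = num + 6  # -> y = 18
q = num * 2 - 9  # -> q = 15
num = y + q  # -> num = 33
y = num - y  # -> y = 15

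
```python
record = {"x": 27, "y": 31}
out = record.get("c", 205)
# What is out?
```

Answer: 205

Derivation:
Trace (tracking out):
record = {'x': 27, 'y': 31}  # -> record = {'x': 27, 'y': 31}
out = record.get('c', 205)  # -> out = 205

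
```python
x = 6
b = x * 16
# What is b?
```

Answer: 96

Derivation:
Trace (tracking b):
x = 6  # -> x = 6
b = x * 16  # -> b = 96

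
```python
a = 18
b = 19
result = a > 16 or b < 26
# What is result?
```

Trace (tracking result):
a = 18  # -> a = 18
b = 19  # -> b = 19
result = a > 16 or b < 26  # -> result = True

Answer: True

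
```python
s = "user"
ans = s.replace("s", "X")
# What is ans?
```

Answer: 'uXer'

Derivation:
Trace (tracking ans):
s = 'user'  # -> s = 'user'
ans = s.replace('s', 'X')  # -> ans = 'uXer'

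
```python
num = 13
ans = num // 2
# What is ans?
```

Trace (tracking ans):
num = 13  # -> num = 13
ans = num // 2  # -> ans = 6

Answer: 6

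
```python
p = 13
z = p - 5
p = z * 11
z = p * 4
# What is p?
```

Answer: 88

Derivation:
Trace (tracking p):
p = 13  # -> p = 13
z = p - 5  # -> z = 8
p = z * 11  # -> p = 88
z = p * 4  # -> z = 352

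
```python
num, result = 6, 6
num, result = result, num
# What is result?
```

Answer: 6

Derivation:
Trace (tracking result):
num, result = (6, 6)  # -> num = 6, result = 6
num, result = (result, num)  # -> num = 6, result = 6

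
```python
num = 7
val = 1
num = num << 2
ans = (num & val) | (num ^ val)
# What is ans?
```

Trace (tracking ans):
num = 7  # -> num = 7
val = 1  # -> val = 1
num = num << 2  # -> num = 28
ans = num & val | num ^ val  # -> ans = 29

Answer: 29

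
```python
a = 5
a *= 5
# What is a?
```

Answer: 25

Derivation:
Trace (tracking a):
a = 5  # -> a = 5
a *= 5  # -> a = 25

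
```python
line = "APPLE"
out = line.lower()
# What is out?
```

Answer: 'apple'

Derivation:
Trace (tracking out):
line = 'APPLE'  # -> line = 'APPLE'
out = line.lower()  # -> out = 'apple'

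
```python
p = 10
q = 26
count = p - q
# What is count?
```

Trace (tracking count):
p = 10  # -> p = 10
q = 26  # -> q = 26
count = p - q  # -> count = -16

Answer: -16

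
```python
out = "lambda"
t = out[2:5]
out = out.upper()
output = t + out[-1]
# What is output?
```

Answer: 'mbdA'

Derivation:
Trace (tracking output):
out = 'lambda'  # -> out = 'lambda'
t = out[2:5]  # -> t = 'mbd'
out = out.upper()  # -> out = 'LAMBDA'
output = t + out[-1]  # -> output = 'mbdA'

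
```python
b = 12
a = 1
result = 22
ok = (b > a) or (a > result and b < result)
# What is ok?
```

Trace (tracking ok):
b = 12  # -> b = 12
a = 1  # -> a = 1
result = 22  # -> result = 22
ok = b > a or (a > result and b < result)  # -> ok = True

Answer: True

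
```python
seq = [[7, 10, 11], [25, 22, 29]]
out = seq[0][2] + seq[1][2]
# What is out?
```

Trace (tracking out):
seq = [[7, 10, 11], [25, 22, 29]]  # -> seq = [[7, 10, 11], [25, 22, 29]]
out = seq[0][2] + seq[1][2]  # -> out = 40

Answer: 40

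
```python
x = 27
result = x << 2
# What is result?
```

Answer: 108

Derivation:
Trace (tracking result):
x = 27  # -> x = 27
result = x << 2  # -> result = 108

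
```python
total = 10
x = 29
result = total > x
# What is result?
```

Answer: False

Derivation:
Trace (tracking result):
total = 10  # -> total = 10
x = 29  # -> x = 29
result = total > x  # -> result = False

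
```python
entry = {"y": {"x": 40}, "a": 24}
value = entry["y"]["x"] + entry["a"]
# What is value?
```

Trace (tracking value):
entry = {'y': {'x': 40}, 'a': 24}  # -> entry = {'y': {'x': 40}, 'a': 24}
value = entry['y']['x'] + entry['a']  # -> value = 64

Answer: 64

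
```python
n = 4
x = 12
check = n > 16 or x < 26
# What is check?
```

Answer: True

Derivation:
Trace (tracking check):
n = 4  # -> n = 4
x = 12  # -> x = 12
check = n > 16 or x < 26  # -> check = True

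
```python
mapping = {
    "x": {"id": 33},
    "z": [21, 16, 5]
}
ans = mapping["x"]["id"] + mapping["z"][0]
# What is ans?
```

Trace (tracking ans):
mapping = {'x': {'id': 33}, 'z': [21, 16, 5]}  # -> mapping = {'x': {'id': 33}, 'z': [21, 16, 5]}
ans = mapping['x']['id'] + mapping['z'][0]  # -> ans = 54

Answer: 54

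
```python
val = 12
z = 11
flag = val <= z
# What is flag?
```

Answer: False

Derivation:
Trace (tracking flag):
val = 12  # -> val = 12
z = 11  # -> z = 11
flag = val <= z  # -> flag = False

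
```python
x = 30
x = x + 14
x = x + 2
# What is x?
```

Answer: 46

Derivation:
Trace (tracking x):
x = 30  # -> x = 30
x = x + 14  # -> x = 44
x = x + 2  # -> x = 46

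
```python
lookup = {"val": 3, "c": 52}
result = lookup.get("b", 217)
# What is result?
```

Answer: 217

Derivation:
Trace (tracking result):
lookup = {'val': 3, 'c': 52}  # -> lookup = {'val': 3, 'c': 52}
result = lookup.get('b', 217)  # -> result = 217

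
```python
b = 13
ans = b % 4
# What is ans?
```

Answer: 1

Derivation:
Trace (tracking ans):
b = 13  # -> b = 13
ans = b % 4  # -> ans = 1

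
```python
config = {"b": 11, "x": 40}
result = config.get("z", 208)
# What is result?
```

Trace (tracking result):
config = {'b': 11, 'x': 40}  # -> config = {'b': 11, 'x': 40}
result = config.get('z', 208)  # -> result = 208

Answer: 208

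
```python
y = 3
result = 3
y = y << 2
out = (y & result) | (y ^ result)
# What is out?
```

Answer: 15

Derivation:
Trace (tracking out):
y = 3  # -> y = 3
result = 3  # -> result = 3
y = y << 2  # -> y = 12
out = y & result | y ^ result  # -> out = 15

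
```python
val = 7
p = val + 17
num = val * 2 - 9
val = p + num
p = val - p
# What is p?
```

Trace (tracking p):
val = 7  # -> val = 7
p = val + 17  # -> p = 24
num = val * 2 - 9  # -> num = 5
val = p + num  # -> val = 29
p = val - p  # -> p = 5

Answer: 5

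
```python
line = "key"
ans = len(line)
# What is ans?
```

Trace (tracking ans):
line = 'key'  # -> line = 'key'
ans = len(line)  # -> ans = 3

Answer: 3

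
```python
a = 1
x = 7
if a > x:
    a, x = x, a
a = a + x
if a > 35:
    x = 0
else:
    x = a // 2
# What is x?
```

Trace (tracking x):
a = 1  # -> a = 1
x = 7  # -> x = 7
if a > x:  # condition is False
a = a + x  # -> a = 8
if a > 35:  # condition is False
else:
    x = a // 2  # -> x = 4

Answer: 4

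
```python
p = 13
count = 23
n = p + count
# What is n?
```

Trace (tracking n):
p = 13  # -> p = 13
count = 23  # -> count = 23
n = p + count  # -> n = 36

Answer: 36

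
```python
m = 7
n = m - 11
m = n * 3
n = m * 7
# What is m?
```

Trace (tracking m):
m = 7  # -> m = 7
n = m - 11  # -> n = -4
m = n * 3  # -> m = -12
n = m * 7  # -> n = -84

Answer: -12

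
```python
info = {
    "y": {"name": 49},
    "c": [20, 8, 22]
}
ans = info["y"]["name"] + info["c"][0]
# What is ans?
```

Trace (tracking ans):
info = {'y': {'name': 49}, 'c': [20, 8, 22]}  # -> info = {'y': {'name': 49}, 'c': [20, 8, 22]}
ans = info['y']['name'] + info['c'][0]  # -> ans = 69

Answer: 69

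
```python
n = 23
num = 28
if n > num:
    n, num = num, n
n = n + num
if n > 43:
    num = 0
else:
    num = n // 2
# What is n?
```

Answer: 51

Derivation:
Trace (tracking n):
n = 23  # -> n = 23
num = 28  # -> num = 28
if n > num:  # condition is False
n = n + num  # -> n = 51
if n > 43:  # condition is True
    num = 0  # -> num = 0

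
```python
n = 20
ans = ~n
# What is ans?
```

Trace (tracking ans):
n = 20  # -> n = 20
ans = ~n  # -> ans = -21

Answer: -21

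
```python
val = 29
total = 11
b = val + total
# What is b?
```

Answer: 40

Derivation:
Trace (tracking b):
val = 29  # -> val = 29
total = 11  # -> total = 11
b = val + total  # -> b = 40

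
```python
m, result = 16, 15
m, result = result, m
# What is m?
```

Answer: 15

Derivation:
Trace (tracking m):
m, result = (16, 15)  # -> m = 16, result = 15
m, result = (result, m)  # -> m = 15, result = 16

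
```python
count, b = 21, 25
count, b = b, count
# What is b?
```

Answer: 21

Derivation:
Trace (tracking b):
count, b = (21, 25)  # -> count = 21, b = 25
count, b = (b, count)  # -> count = 25, b = 21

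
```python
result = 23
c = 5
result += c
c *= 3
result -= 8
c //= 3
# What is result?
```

Trace (tracking result):
result = 23  # -> result = 23
c = 5  # -> c = 5
result += c  # -> result = 28
c *= 3  # -> c = 15
result -= 8  # -> result = 20
c //= 3  # -> c = 5

Answer: 20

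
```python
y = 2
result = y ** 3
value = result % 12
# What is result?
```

Trace (tracking result):
y = 2  # -> y = 2
result = y ** 3  # -> result = 8
value = result % 12  # -> value = 8

Answer: 8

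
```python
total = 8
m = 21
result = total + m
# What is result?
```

Answer: 29

Derivation:
Trace (tracking result):
total = 8  # -> total = 8
m = 21  # -> m = 21
result = total + m  # -> result = 29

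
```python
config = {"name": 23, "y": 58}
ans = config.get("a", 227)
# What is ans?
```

Answer: 227

Derivation:
Trace (tracking ans):
config = {'name': 23, 'y': 58}  # -> config = {'name': 23, 'y': 58}
ans = config.get('a', 227)  # -> ans = 227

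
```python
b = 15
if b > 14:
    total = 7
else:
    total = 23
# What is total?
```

Answer: 7

Derivation:
Trace (tracking total):
b = 15  # -> b = 15
if b > 14:  # condition is True
    total = 7  # -> total = 7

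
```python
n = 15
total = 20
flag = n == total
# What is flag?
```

Trace (tracking flag):
n = 15  # -> n = 15
total = 20  # -> total = 20
flag = n == total  # -> flag = False

Answer: False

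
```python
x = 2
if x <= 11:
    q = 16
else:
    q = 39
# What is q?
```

Answer: 16

Derivation:
Trace (tracking q):
x = 2  # -> x = 2
if x <= 11:  # condition is True
    q = 16  # -> q = 16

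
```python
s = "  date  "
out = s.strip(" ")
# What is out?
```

Answer: 'date'

Derivation:
Trace (tracking out):
s = '  date  '  # -> s = '  date  '
out = s.strip(' ')  # -> out = 'date'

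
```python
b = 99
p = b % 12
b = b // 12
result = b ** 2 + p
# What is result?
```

Answer: 67

Derivation:
Trace (tracking result):
b = 99  # -> b = 99
p = b % 12  # -> p = 3
b = b // 12  # -> b = 8
result = b ** 2 + p  # -> result = 67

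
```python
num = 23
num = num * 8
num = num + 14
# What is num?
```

Answer: 198

Derivation:
Trace (tracking num):
num = 23  # -> num = 23
num = num * 8  # -> num = 184
num = num + 14  # -> num = 198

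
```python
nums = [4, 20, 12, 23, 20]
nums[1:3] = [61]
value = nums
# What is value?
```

Answer: [4, 61, 23, 20]

Derivation:
Trace (tracking value):
nums = [4, 20, 12, 23, 20]  # -> nums = [4, 20, 12, 23, 20]
nums[1:3] = [61]  # -> nums = [4, 61, 23, 20]
value = nums  # -> value = [4, 61, 23, 20]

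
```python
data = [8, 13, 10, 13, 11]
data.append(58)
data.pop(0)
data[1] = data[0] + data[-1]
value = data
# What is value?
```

Answer: [13, 71, 13, 11, 58]

Derivation:
Trace (tracking value):
data = [8, 13, 10, 13, 11]  # -> data = [8, 13, 10, 13, 11]
data.append(58)  # -> data = [8, 13, 10, 13, 11, 58]
data.pop(0)  # -> data = [13, 10, 13, 11, 58]
data[1] = data[0] + data[-1]  # -> data = [13, 71, 13, 11, 58]
value = data  # -> value = [13, 71, 13, 11, 58]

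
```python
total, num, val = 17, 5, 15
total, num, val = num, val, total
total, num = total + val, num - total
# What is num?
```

Answer: 10

Derivation:
Trace (tracking num):
total, num, val = (17, 5, 15)  # -> total = 17, num = 5, val = 15
total, num, val = (num, val, total)  # -> total = 5, num = 15, val = 17
total, num = (total + val, num - total)  # -> total = 22, num = 10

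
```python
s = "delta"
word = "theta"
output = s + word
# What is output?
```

Answer: 'deltatheta'

Derivation:
Trace (tracking output):
s = 'delta'  # -> s = 'delta'
word = 'theta'  # -> word = 'theta'
output = s + word  # -> output = 'deltatheta'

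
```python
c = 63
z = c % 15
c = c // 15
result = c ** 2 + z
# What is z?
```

Answer: 3

Derivation:
Trace (tracking z):
c = 63  # -> c = 63
z = c % 15  # -> z = 3
c = c // 15  # -> c = 4
result = c ** 2 + z  # -> result = 19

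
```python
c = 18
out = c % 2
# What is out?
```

Answer: 0

Derivation:
Trace (tracking out):
c = 18  # -> c = 18
out = c % 2  # -> out = 0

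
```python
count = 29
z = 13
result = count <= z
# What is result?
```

Answer: False

Derivation:
Trace (tracking result):
count = 29  # -> count = 29
z = 13  # -> z = 13
result = count <= z  # -> result = False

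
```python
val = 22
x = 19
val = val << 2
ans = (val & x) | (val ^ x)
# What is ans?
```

Trace (tracking ans):
val = 22  # -> val = 22
x = 19  # -> x = 19
val = val << 2  # -> val = 88
ans = val & x | val ^ x  # -> ans = 91

Answer: 91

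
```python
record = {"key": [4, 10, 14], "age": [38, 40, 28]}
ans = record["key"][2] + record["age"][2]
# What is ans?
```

Trace (tracking ans):
record = {'key': [4, 10, 14], 'age': [38, 40, 28]}  # -> record = {'key': [4, 10, 14], 'age': [38, 40, 28]}
ans = record['key'][2] + record['age'][2]  # -> ans = 42

Answer: 42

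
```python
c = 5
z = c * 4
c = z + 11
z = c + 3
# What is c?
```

Answer: 31

Derivation:
Trace (tracking c):
c = 5  # -> c = 5
z = c * 4  # -> z = 20
c = z + 11  # -> c = 31
z = c + 3  # -> z = 34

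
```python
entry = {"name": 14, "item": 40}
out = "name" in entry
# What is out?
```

Answer: True

Derivation:
Trace (tracking out):
entry = {'name': 14, 'item': 40}  # -> entry = {'name': 14, 'item': 40}
out = 'name' in entry  # -> out = True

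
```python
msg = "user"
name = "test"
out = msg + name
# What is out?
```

Answer: 'usertest'

Derivation:
Trace (tracking out):
msg = 'user'  # -> msg = 'user'
name = 'test'  # -> name = 'test'
out = msg + name  # -> out = 'usertest'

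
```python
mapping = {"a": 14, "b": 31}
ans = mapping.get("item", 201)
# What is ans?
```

Answer: 201

Derivation:
Trace (tracking ans):
mapping = {'a': 14, 'b': 31}  # -> mapping = {'a': 14, 'b': 31}
ans = mapping.get('item', 201)  # -> ans = 201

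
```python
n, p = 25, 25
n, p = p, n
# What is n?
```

Answer: 25

Derivation:
Trace (tracking n):
n, p = (25, 25)  # -> n = 25, p = 25
n, p = (p, n)  # -> n = 25, p = 25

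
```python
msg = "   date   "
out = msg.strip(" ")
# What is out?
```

Answer: 'date'

Derivation:
Trace (tracking out):
msg = '   date   '  # -> msg = '   date   '
out = msg.strip(' ')  # -> out = 'date'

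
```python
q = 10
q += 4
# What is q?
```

Answer: 14

Derivation:
Trace (tracking q):
q = 10  # -> q = 10
q += 4  # -> q = 14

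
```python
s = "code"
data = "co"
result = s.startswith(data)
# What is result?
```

Answer: True

Derivation:
Trace (tracking result):
s = 'code'  # -> s = 'code'
data = 'co'  # -> data = 'co'
result = s.startswith(data)  # -> result = True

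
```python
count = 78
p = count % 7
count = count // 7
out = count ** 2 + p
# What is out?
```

Answer: 122

Derivation:
Trace (tracking out):
count = 78  # -> count = 78
p = count % 7  # -> p = 1
count = count // 7  # -> count = 11
out = count ** 2 + p  # -> out = 122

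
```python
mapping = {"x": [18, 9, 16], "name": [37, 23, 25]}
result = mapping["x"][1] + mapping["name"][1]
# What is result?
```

Trace (tracking result):
mapping = {'x': [18, 9, 16], 'name': [37, 23, 25]}  # -> mapping = {'x': [18, 9, 16], 'name': [37, 23, 25]}
result = mapping['x'][1] + mapping['name'][1]  # -> result = 32

Answer: 32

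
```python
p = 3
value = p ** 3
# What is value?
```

Trace (tracking value):
p = 3  # -> p = 3
value = p ** 3  # -> value = 27

Answer: 27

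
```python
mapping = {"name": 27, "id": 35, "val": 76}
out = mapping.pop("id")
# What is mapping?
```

Answer: {'name': 27, 'val': 76}

Derivation:
Trace (tracking mapping):
mapping = {'name': 27, 'id': 35, 'val': 76}  # -> mapping = {'name': 27, 'id': 35, 'val': 76}
out = mapping.pop('id')  # -> out = 35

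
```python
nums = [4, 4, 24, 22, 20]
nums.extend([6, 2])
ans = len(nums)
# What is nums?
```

Answer: [4, 4, 24, 22, 20, 6, 2]

Derivation:
Trace (tracking nums):
nums = [4, 4, 24, 22, 20]  # -> nums = [4, 4, 24, 22, 20]
nums.extend([6, 2])  # -> nums = [4, 4, 24, 22, 20, 6, 2]
ans = len(nums)  # -> ans = 7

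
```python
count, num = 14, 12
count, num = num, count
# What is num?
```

Trace (tracking num):
count, num = (14, 12)  # -> count = 14, num = 12
count, num = (num, count)  # -> count = 12, num = 14

Answer: 14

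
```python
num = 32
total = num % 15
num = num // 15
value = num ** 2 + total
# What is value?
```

Answer: 6

Derivation:
Trace (tracking value):
num = 32  # -> num = 32
total = num % 15  # -> total = 2
num = num // 15  # -> num = 2
value = num ** 2 + total  # -> value = 6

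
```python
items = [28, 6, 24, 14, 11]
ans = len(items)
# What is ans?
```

Trace (tracking ans):
items = [28, 6, 24, 14, 11]  # -> items = [28, 6, 24, 14, 11]
ans = len(items)  # -> ans = 5

Answer: 5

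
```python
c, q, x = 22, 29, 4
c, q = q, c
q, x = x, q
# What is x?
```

Trace (tracking x):
c, q, x = (22, 29, 4)  # -> c = 22, q = 29, x = 4
c, q = (q, c)  # -> c = 29, q = 22
q, x = (x, q)  # -> q = 4, x = 22

Answer: 22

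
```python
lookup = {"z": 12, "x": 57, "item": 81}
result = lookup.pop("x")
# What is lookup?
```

Trace (tracking lookup):
lookup = {'z': 12, 'x': 57, 'item': 81}  # -> lookup = {'z': 12, 'x': 57, 'item': 81}
result = lookup.pop('x')  # -> result = 57

Answer: {'z': 12, 'item': 81}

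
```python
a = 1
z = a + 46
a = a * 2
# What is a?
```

Answer: 2

Derivation:
Trace (tracking a):
a = 1  # -> a = 1
z = a + 46  # -> z = 47
a = a * 2  # -> a = 2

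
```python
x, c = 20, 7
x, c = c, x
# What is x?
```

Answer: 7

Derivation:
Trace (tracking x):
x, c = (20, 7)  # -> x = 20, c = 7
x, c = (c, x)  # -> x = 7, c = 20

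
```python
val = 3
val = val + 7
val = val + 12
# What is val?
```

Answer: 22

Derivation:
Trace (tracking val):
val = 3  # -> val = 3
val = val + 7  # -> val = 10
val = val + 12  # -> val = 22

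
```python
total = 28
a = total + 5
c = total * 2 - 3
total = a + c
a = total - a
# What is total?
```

Answer: 86

Derivation:
Trace (tracking total):
total = 28  # -> total = 28
a = total + 5  # -> a = 33
c = total * 2 - 3  # -> c = 53
total = a + c  # -> total = 86
a = total - a  # -> a = 53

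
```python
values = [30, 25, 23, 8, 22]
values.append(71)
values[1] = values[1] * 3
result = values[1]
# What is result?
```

Answer: 75

Derivation:
Trace (tracking result):
values = [30, 25, 23, 8, 22]  # -> values = [30, 25, 23, 8, 22]
values.append(71)  # -> values = [30, 25, 23, 8, 22, 71]
values[1] = values[1] * 3  # -> values = [30, 75, 23, 8, 22, 71]
result = values[1]  # -> result = 75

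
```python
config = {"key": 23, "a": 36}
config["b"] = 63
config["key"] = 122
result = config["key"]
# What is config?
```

Trace (tracking config):
config = {'key': 23, 'a': 36}  # -> config = {'key': 23, 'a': 36}
config['b'] = 63  # -> config = {'key': 23, 'a': 36, 'b': 63}
config['key'] = 122  # -> config = {'key': 122, 'a': 36, 'b': 63}
result = config['key']  # -> result = 122

Answer: {'key': 122, 'a': 36, 'b': 63}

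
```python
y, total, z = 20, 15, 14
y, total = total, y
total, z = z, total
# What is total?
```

Trace (tracking total):
y, total, z = (20, 15, 14)  # -> y = 20, total = 15, z = 14
y, total = (total, y)  # -> y = 15, total = 20
total, z = (z, total)  # -> total = 14, z = 20

Answer: 14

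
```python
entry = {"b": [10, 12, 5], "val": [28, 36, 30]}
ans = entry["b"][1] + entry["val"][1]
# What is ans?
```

Trace (tracking ans):
entry = {'b': [10, 12, 5], 'val': [28, 36, 30]}  # -> entry = {'b': [10, 12, 5], 'val': [28, 36, 30]}
ans = entry['b'][1] + entry['val'][1]  # -> ans = 48

Answer: 48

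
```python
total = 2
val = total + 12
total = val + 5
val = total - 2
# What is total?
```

Answer: 19

Derivation:
Trace (tracking total):
total = 2  # -> total = 2
val = total + 12  # -> val = 14
total = val + 5  # -> total = 19
val = total - 2  # -> val = 17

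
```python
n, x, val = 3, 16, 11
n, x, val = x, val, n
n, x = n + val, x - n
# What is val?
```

Trace (tracking val):
n, x, val = (3, 16, 11)  # -> n = 3, x = 16, val = 11
n, x, val = (x, val, n)  # -> n = 16, x = 11, val = 3
n, x = (n + val, x - n)  # -> n = 19, x = -5

Answer: 3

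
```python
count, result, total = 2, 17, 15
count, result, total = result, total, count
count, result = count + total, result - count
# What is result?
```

Trace (tracking result):
count, result, total = (2, 17, 15)  # -> count = 2, result = 17, total = 15
count, result, total = (result, total, count)  # -> count = 17, result = 15, total = 2
count, result = (count + total, result - count)  # -> count = 19, result = -2

Answer: -2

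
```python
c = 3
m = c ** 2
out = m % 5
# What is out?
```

Answer: 4

Derivation:
Trace (tracking out):
c = 3  # -> c = 3
m = c ** 2  # -> m = 9
out = m % 5  # -> out = 4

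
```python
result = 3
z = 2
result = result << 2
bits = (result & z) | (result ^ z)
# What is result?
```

Trace (tracking result):
result = 3  # -> result = 3
z = 2  # -> z = 2
result = result << 2  # -> result = 12
bits = result & z | result ^ z  # -> bits = 14

Answer: 12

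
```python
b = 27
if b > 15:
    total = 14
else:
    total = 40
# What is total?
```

Answer: 14

Derivation:
Trace (tracking total):
b = 27  # -> b = 27
if b > 15:  # condition is True
    total = 14  # -> total = 14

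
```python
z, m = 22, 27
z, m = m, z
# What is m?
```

Trace (tracking m):
z, m = (22, 27)  # -> z = 22, m = 27
z, m = (m, z)  # -> z = 27, m = 22

Answer: 22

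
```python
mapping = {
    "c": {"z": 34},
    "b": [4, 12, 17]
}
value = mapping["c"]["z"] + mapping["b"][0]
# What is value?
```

Trace (tracking value):
mapping = {'c': {'z': 34}, 'b': [4, 12, 17]}  # -> mapping = {'c': {'z': 34}, 'b': [4, 12, 17]}
value = mapping['c']['z'] + mapping['b'][0]  # -> value = 38

Answer: 38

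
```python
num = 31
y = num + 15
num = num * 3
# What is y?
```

Trace (tracking y):
num = 31  # -> num = 31
y = num + 15  # -> y = 46
num = num * 3  # -> num = 93

Answer: 46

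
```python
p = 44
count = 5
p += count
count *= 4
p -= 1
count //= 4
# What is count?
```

Trace (tracking count):
p = 44  # -> p = 44
count = 5  # -> count = 5
p += count  # -> p = 49
count *= 4  # -> count = 20
p -= 1  # -> p = 48
count //= 4  # -> count = 5

Answer: 5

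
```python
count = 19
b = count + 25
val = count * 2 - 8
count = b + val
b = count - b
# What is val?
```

Trace (tracking val):
count = 19  # -> count = 19
b = count + 25  # -> b = 44
val = count * 2 - 8  # -> val = 30
count = b + val  # -> count = 74
b = count - b  # -> b = 30

Answer: 30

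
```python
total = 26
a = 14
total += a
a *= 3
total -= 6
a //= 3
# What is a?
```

Trace (tracking a):
total = 26  # -> total = 26
a = 14  # -> a = 14
total += a  # -> total = 40
a *= 3  # -> a = 42
total -= 6  # -> total = 34
a //= 3  # -> a = 14

Answer: 14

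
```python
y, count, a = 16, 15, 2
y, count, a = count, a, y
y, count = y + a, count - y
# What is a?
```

Trace (tracking a):
y, count, a = (16, 15, 2)  # -> y = 16, count = 15, a = 2
y, count, a = (count, a, y)  # -> y = 15, count = 2, a = 16
y, count = (y + a, count - y)  # -> y = 31, count = -13

Answer: 16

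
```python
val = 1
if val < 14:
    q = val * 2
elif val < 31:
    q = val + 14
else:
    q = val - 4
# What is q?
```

Answer: 2

Derivation:
Trace (tracking q):
val = 1  # -> val = 1
if val < 14:  # condition is True
    q = val * 2  # -> q = 2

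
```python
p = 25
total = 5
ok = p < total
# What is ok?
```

Trace (tracking ok):
p = 25  # -> p = 25
total = 5  # -> total = 5
ok = p < total  # -> ok = False

Answer: False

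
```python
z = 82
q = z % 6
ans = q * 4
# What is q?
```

Answer: 4

Derivation:
Trace (tracking q):
z = 82  # -> z = 82
q = z % 6  # -> q = 4
ans = q * 4  # -> ans = 16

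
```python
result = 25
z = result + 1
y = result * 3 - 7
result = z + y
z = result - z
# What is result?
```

Answer: 94

Derivation:
Trace (tracking result):
result = 25  # -> result = 25
z = result + 1  # -> z = 26
y = result * 3 - 7  # -> y = 68
result = z + y  # -> result = 94
z = result - z  # -> z = 68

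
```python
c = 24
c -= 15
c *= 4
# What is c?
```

Answer: 36

Derivation:
Trace (tracking c):
c = 24  # -> c = 24
c -= 15  # -> c = 9
c *= 4  # -> c = 36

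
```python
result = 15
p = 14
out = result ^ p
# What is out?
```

Answer: 1

Derivation:
Trace (tracking out):
result = 15  # -> result = 15
p = 14  # -> p = 14
out = result ^ p  # -> out = 1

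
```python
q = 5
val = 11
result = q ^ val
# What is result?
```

Answer: 14

Derivation:
Trace (tracking result):
q = 5  # -> q = 5
val = 11  # -> val = 11
result = q ^ val  # -> result = 14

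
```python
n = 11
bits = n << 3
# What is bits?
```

Answer: 88

Derivation:
Trace (tracking bits):
n = 11  # -> n = 11
bits = n << 3  # -> bits = 88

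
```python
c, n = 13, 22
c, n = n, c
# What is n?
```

Answer: 13

Derivation:
Trace (tracking n):
c, n = (13, 22)  # -> c = 13, n = 22
c, n = (n, c)  # -> c = 22, n = 13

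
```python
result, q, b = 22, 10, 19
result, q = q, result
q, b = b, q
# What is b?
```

Trace (tracking b):
result, q, b = (22, 10, 19)  # -> result = 22, q = 10, b = 19
result, q = (q, result)  # -> result = 10, q = 22
q, b = (b, q)  # -> q = 19, b = 22

Answer: 22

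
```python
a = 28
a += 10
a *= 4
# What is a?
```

Answer: 152

Derivation:
Trace (tracking a):
a = 28  # -> a = 28
a += 10  # -> a = 38
a *= 4  # -> a = 152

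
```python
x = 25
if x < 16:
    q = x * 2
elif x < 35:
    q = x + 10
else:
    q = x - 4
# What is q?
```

Answer: 35

Derivation:
Trace (tracking q):
x = 25  # -> x = 25
if x < 16:  # condition is False
elif x < 35:  # condition is True
    q = x + 10  # -> q = 35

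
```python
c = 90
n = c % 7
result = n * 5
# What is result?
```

Answer: 30

Derivation:
Trace (tracking result):
c = 90  # -> c = 90
n = c % 7  # -> n = 6
result = n * 5  # -> result = 30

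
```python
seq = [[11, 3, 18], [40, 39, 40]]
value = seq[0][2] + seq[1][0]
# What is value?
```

Answer: 58

Derivation:
Trace (tracking value):
seq = [[11, 3, 18], [40, 39, 40]]  # -> seq = [[11, 3, 18], [40, 39, 40]]
value = seq[0][2] + seq[1][0]  # -> value = 58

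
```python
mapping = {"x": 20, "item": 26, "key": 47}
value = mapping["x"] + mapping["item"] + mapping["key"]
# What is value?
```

Answer: 93

Derivation:
Trace (tracking value):
mapping = {'x': 20, 'item': 26, 'key': 47}  # -> mapping = {'x': 20, 'item': 26, 'key': 47}
value = mapping['x'] + mapping['item'] + mapping['key']  # -> value = 93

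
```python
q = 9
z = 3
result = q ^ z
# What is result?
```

Answer: 10

Derivation:
Trace (tracking result):
q = 9  # -> q = 9
z = 3  # -> z = 3
result = q ^ z  # -> result = 10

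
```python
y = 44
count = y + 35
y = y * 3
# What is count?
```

Answer: 79

Derivation:
Trace (tracking count):
y = 44  # -> y = 44
count = y + 35  # -> count = 79
y = y * 3  # -> y = 132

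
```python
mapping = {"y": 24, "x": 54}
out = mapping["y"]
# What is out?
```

Answer: 24

Derivation:
Trace (tracking out):
mapping = {'y': 24, 'x': 54}  # -> mapping = {'y': 24, 'x': 54}
out = mapping['y']  # -> out = 24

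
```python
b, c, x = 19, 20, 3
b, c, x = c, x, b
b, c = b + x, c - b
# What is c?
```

Answer: -17

Derivation:
Trace (tracking c):
b, c, x = (19, 20, 3)  # -> b = 19, c = 20, x = 3
b, c, x = (c, x, b)  # -> b = 20, c = 3, x = 19
b, c = (b + x, c - b)  # -> b = 39, c = -17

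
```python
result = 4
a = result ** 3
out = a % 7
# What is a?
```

Answer: 64

Derivation:
Trace (tracking a):
result = 4  # -> result = 4
a = result ** 3  # -> a = 64
out = a % 7  # -> out = 1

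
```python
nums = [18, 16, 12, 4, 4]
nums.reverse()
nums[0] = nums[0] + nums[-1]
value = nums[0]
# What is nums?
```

Answer: [22, 4, 12, 16, 18]

Derivation:
Trace (tracking nums):
nums = [18, 16, 12, 4, 4]  # -> nums = [18, 16, 12, 4, 4]
nums.reverse()  # -> nums = [4, 4, 12, 16, 18]
nums[0] = nums[0] + nums[-1]  # -> nums = [22, 4, 12, 16, 18]
value = nums[0]  # -> value = 22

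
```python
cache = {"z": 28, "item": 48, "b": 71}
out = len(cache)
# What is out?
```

Answer: 3

Derivation:
Trace (tracking out):
cache = {'z': 28, 'item': 48, 'b': 71}  # -> cache = {'z': 28, 'item': 48, 'b': 71}
out = len(cache)  # -> out = 3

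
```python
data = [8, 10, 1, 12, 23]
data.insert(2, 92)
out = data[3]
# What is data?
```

Answer: [8, 10, 92, 1, 12, 23]

Derivation:
Trace (tracking data):
data = [8, 10, 1, 12, 23]  # -> data = [8, 10, 1, 12, 23]
data.insert(2, 92)  # -> data = [8, 10, 92, 1, 12, 23]
out = data[3]  # -> out = 1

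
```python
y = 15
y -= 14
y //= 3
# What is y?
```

Trace (tracking y):
y = 15  # -> y = 15
y -= 14  # -> y = 1
y //= 3  # -> y = 0

Answer: 0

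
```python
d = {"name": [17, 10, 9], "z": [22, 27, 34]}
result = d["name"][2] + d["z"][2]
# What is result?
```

Answer: 43

Derivation:
Trace (tracking result):
d = {'name': [17, 10, 9], 'z': [22, 27, 34]}  # -> d = {'name': [17, 10, 9], 'z': [22, 27, 34]}
result = d['name'][2] + d['z'][2]  # -> result = 43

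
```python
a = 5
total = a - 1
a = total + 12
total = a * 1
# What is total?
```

Trace (tracking total):
a = 5  # -> a = 5
total = a - 1  # -> total = 4
a = total + 12  # -> a = 16
total = a * 1  # -> total = 16

Answer: 16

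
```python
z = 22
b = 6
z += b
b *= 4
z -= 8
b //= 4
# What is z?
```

Trace (tracking z):
z = 22  # -> z = 22
b = 6  # -> b = 6
z += b  # -> z = 28
b *= 4  # -> b = 24
z -= 8  # -> z = 20
b //= 4  # -> b = 6

Answer: 20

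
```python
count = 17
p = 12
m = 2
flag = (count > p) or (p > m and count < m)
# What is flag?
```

Answer: True

Derivation:
Trace (tracking flag):
count = 17  # -> count = 17
p = 12  # -> p = 12
m = 2  # -> m = 2
flag = count > p or (p > m and count < m)  # -> flag = True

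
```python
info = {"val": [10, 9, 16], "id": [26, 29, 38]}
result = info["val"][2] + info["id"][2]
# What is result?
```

Trace (tracking result):
info = {'val': [10, 9, 16], 'id': [26, 29, 38]}  # -> info = {'val': [10, 9, 16], 'id': [26, 29, 38]}
result = info['val'][2] + info['id'][2]  # -> result = 54

Answer: 54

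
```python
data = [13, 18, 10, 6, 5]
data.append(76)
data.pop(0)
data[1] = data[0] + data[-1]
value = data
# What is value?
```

Trace (tracking value):
data = [13, 18, 10, 6, 5]  # -> data = [13, 18, 10, 6, 5]
data.append(76)  # -> data = [13, 18, 10, 6, 5, 76]
data.pop(0)  # -> data = [18, 10, 6, 5, 76]
data[1] = data[0] + data[-1]  # -> data = [18, 94, 6, 5, 76]
value = data  # -> value = [18, 94, 6, 5, 76]

Answer: [18, 94, 6, 5, 76]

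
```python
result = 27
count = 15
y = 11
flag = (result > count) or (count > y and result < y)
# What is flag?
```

Answer: True

Derivation:
Trace (tracking flag):
result = 27  # -> result = 27
count = 15  # -> count = 15
y = 11  # -> y = 11
flag = result > count or (count > y and result < y)  # -> flag = True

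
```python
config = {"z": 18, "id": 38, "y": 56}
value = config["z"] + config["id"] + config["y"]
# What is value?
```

Trace (tracking value):
config = {'z': 18, 'id': 38, 'y': 56}  # -> config = {'z': 18, 'id': 38, 'y': 56}
value = config['z'] + config['id'] + config['y']  # -> value = 112

Answer: 112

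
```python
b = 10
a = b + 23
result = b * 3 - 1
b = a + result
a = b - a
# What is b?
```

Answer: 62

Derivation:
Trace (tracking b):
b = 10  # -> b = 10
a = b + 23  # -> a = 33
result = b * 3 - 1  # -> result = 29
b = a + result  # -> b = 62
a = b - a  # -> a = 29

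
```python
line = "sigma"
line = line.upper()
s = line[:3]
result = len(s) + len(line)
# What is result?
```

Trace (tracking result):
line = 'sigma'  # -> line = 'sigma'
line = line.upper()  # -> line = 'SIGMA'
s = line[:3]  # -> s = 'SIG'
result = len(s) + len(line)  # -> result = 8

Answer: 8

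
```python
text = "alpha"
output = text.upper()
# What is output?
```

Trace (tracking output):
text = 'alpha'  # -> text = 'alpha'
output = text.upper()  # -> output = 'ALPHA'

Answer: 'ALPHA'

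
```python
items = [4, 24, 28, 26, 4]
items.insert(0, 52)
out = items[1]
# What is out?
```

Answer: 4

Derivation:
Trace (tracking out):
items = [4, 24, 28, 26, 4]  # -> items = [4, 24, 28, 26, 4]
items.insert(0, 52)  # -> items = [52, 4, 24, 28, 26, 4]
out = items[1]  # -> out = 4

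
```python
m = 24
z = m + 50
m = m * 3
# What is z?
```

Answer: 74

Derivation:
Trace (tracking z):
m = 24  # -> m = 24
z = m + 50  # -> z = 74
m = m * 3  # -> m = 72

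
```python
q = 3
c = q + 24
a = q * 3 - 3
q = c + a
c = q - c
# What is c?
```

Trace (tracking c):
q = 3  # -> q = 3
c = q + 24  # -> c = 27
a = q * 3 - 3  # -> a = 6
q = c + a  # -> q = 33
c = q - c  # -> c = 6

Answer: 6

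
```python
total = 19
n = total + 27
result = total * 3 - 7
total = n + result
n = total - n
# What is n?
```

Answer: 50

Derivation:
Trace (tracking n):
total = 19  # -> total = 19
n = total + 27  # -> n = 46
result = total * 3 - 7  # -> result = 50
total = n + result  # -> total = 96
n = total - n  # -> n = 50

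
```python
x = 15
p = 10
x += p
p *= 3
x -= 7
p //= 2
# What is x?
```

Answer: 18

Derivation:
Trace (tracking x):
x = 15  # -> x = 15
p = 10  # -> p = 10
x += p  # -> x = 25
p *= 3  # -> p = 30
x -= 7  # -> x = 18
p //= 2  # -> p = 15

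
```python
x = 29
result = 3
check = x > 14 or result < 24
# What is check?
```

Answer: True

Derivation:
Trace (tracking check):
x = 29  # -> x = 29
result = 3  # -> result = 3
check = x > 14 or result < 24  # -> check = True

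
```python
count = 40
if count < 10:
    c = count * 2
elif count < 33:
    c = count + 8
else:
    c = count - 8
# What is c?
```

Answer: 32

Derivation:
Trace (tracking c):
count = 40  # -> count = 40
if count < 10:  # condition is False
elif count < 33:  # condition is False
else:
    c = count - 8  # -> c = 32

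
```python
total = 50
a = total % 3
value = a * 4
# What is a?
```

Answer: 2

Derivation:
Trace (tracking a):
total = 50  # -> total = 50
a = total % 3  # -> a = 2
value = a * 4  # -> value = 8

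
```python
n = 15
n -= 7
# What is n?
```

Answer: 8

Derivation:
Trace (tracking n):
n = 15  # -> n = 15
n -= 7  # -> n = 8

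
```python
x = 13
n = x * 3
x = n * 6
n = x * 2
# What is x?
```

Answer: 234

Derivation:
Trace (tracking x):
x = 13  # -> x = 13
n = x * 3  # -> n = 39
x = n * 6  # -> x = 234
n = x * 2  # -> n = 468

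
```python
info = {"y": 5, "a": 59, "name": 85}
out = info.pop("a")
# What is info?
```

Trace (tracking info):
info = {'y': 5, 'a': 59, 'name': 85}  # -> info = {'y': 5, 'a': 59, 'name': 85}
out = info.pop('a')  # -> out = 59

Answer: {'y': 5, 'name': 85}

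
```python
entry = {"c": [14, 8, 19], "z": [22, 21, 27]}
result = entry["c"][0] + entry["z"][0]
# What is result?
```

Answer: 36

Derivation:
Trace (tracking result):
entry = {'c': [14, 8, 19], 'z': [22, 21, 27]}  # -> entry = {'c': [14, 8, 19], 'z': [22, 21, 27]}
result = entry['c'][0] + entry['z'][0]  # -> result = 36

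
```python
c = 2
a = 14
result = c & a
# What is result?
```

Answer: 2

Derivation:
Trace (tracking result):
c = 2  # -> c = 2
a = 14  # -> a = 14
result = c & a  # -> result = 2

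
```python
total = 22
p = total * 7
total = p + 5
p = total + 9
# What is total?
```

Trace (tracking total):
total = 22  # -> total = 22
p = total * 7  # -> p = 154
total = p + 5  # -> total = 159
p = total + 9  # -> p = 168

Answer: 159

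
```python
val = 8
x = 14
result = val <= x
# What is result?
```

Trace (tracking result):
val = 8  # -> val = 8
x = 14  # -> x = 14
result = val <= x  # -> result = True

Answer: True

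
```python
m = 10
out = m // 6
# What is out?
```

Answer: 1

Derivation:
Trace (tracking out):
m = 10  # -> m = 10
out = m // 6  # -> out = 1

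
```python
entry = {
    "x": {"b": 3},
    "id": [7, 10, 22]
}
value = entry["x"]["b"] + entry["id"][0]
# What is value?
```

Trace (tracking value):
entry = {'x': {'b': 3}, 'id': [7, 10, 22]}  # -> entry = {'x': {'b': 3}, 'id': [7, 10, 22]}
value = entry['x']['b'] + entry['id'][0]  # -> value = 10

Answer: 10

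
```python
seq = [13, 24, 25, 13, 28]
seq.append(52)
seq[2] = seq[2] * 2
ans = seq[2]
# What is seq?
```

Answer: [13, 24, 50, 13, 28, 52]

Derivation:
Trace (tracking seq):
seq = [13, 24, 25, 13, 28]  # -> seq = [13, 24, 25, 13, 28]
seq.append(52)  # -> seq = [13, 24, 25, 13, 28, 52]
seq[2] = seq[2] * 2  # -> seq = [13, 24, 50, 13, 28, 52]
ans = seq[2]  # -> ans = 50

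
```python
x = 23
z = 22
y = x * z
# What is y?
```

Trace (tracking y):
x = 23  # -> x = 23
z = 22  # -> z = 22
y = x * z  # -> y = 506

Answer: 506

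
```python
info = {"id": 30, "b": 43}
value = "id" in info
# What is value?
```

Trace (tracking value):
info = {'id': 30, 'b': 43}  # -> info = {'id': 30, 'b': 43}
value = 'id' in info  # -> value = True

Answer: True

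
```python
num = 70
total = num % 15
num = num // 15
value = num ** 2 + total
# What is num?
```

Answer: 4

Derivation:
Trace (tracking num):
num = 70  # -> num = 70
total = num % 15  # -> total = 10
num = num // 15  # -> num = 4
value = num ** 2 + total  # -> value = 26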